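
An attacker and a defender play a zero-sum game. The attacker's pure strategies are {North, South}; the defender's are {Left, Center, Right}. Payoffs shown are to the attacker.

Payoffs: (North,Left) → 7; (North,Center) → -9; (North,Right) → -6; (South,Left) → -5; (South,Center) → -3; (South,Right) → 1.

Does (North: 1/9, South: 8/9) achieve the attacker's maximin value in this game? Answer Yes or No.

Yes

Against Left this mix gives (1/9)·7 + (8/9)·(-5) = -11/3.
Against Center this mix gives (1/9)·(-9) + (8/9)·(-3) = -11/3.
Against Right this mix gives (1/9)·(-6) + (8/9)·1 = 2/9.
All of the defender's active replies (Left, Center) yield -11/3, and no column does worse for the attacker. The mix makes the defender indifferent and guarantees -11/3, so it is optimal.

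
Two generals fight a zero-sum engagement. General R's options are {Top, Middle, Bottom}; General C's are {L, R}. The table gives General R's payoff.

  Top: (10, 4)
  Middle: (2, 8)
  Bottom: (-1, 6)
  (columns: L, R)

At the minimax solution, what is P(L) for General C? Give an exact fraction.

1/3

Row minima: Top → 4, Middle → 2, Bottom → -1; maximin = 4.
Column maxima: L → 10, R → 8; minimax = 8.
4 ≠ 8, so there is no saddle point; optimal play is mixed.
Bottom is strictly dominated by Middle, so General R never plays it.
On the remaining 2×2 (Top, Middle vs L, R):
Let General R play Top with probability p. Expected payoff against L: 10p + 2(1−p) = 8p + 2; against R: 4p + 8(1−p) = −4p + 8.
Setting these equal: 8p + 2 = −4p + 8 ⇒ 12p = 6 ⇒ p = 1/2, and the value is (8)·(1/2) + 2 = 6.
For General C: with q = P(L), equating Top's and Middle's payoffs gives 6q + 4 = −6q + 8 ⇒ q = 1/3.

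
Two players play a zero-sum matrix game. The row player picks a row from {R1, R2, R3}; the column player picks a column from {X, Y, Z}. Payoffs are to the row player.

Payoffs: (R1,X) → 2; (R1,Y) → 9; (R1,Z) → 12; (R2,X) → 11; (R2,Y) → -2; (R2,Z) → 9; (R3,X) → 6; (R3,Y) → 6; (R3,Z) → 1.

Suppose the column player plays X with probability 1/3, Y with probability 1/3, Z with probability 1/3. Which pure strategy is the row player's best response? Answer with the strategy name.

Expected payoff of R1: (1/3)·2 + (1/3)·9 + (1/3)·12 = 23/3.
Expected payoff of R2: (1/3)·11 + (1/3)·(-2) + (1/3)·9 = 6.
Expected payoff of R3: (1/3)·6 + (1/3)·6 + (1/3)·1 = 13/3.
The largest is 23/3, so the row player's best response is R1.

R1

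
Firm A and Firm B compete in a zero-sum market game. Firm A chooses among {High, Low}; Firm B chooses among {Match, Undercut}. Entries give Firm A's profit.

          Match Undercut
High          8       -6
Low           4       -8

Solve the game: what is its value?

Row minima: High → -6, Low → -8; maximin = -6.
Column maxima: Match → 8, Undercut → -6; minimax = -6.
Since maximin = minimax = -6, there is a saddle point and the value is -6.

-6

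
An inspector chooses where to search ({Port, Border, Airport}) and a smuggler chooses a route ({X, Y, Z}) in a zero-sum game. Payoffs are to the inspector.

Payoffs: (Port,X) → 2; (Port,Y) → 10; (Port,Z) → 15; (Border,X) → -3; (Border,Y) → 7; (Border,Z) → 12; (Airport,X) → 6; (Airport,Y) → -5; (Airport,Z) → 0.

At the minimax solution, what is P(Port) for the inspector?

Row minima: Port → 2, Border → -3, Airport → -5; maximin = 2.
Column maxima: X → 6, Y → 10, Z → 15; minimax = 6.
2 ≠ 6, so there is no saddle point; optimal play is mixed.
Border is strictly dominated by Port, so the inspector never plays it.
Z is strictly dominated by Y (it gives the inspector strictly more in every row), so the smuggler never plays it.
On the remaining 2×2 (Port, Airport vs X, Y):
Let the inspector play Port with probability p. Expected payoff against X: 2p + 6(1−p) = −4p + 6; against Y: 10p + (-5)(1−p) = 15p − 5.
Setting these equal: −4p + 6 = 15p − 5 ⇒ −19p = -11 ⇒ p = 11/19, and the value is (-4)·(11/19) + 6 = 70/19.
For the smuggler: with q = P(X), equating Port's and Airport's payoffs gives −8q + 10 = 11q − 5 ⇒ q = 15/19.

11/19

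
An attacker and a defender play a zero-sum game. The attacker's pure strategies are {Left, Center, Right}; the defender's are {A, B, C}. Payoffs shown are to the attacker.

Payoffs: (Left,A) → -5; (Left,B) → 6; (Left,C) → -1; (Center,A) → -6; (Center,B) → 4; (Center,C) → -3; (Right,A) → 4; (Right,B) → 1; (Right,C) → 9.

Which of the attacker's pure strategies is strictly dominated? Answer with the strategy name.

Center

Left gives a strictly higher payoff than Center against every column: -5 > -6, 6 > 4, -1 > -3.
So Center is strictly dominated and the attacker never plays it.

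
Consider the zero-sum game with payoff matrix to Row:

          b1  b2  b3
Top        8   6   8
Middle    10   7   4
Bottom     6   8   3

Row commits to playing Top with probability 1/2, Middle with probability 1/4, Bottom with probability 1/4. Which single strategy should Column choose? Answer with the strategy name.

If Column plays b1, Row's expected payoff is (1/2)·8 + (1/4)·10 + (1/4)·6 = 8.
If Column plays b2, Row's expected payoff is (1/2)·6 + (1/4)·7 + (1/4)·8 = 27/4.
If Column plays b3, Row's expected payoff is (1/2)·8 + (1/4)·4 + (1/4)·3 = 23/4.
Column minimizes Row's payoff; the smallest is 23/4, so the best response is b3.

b3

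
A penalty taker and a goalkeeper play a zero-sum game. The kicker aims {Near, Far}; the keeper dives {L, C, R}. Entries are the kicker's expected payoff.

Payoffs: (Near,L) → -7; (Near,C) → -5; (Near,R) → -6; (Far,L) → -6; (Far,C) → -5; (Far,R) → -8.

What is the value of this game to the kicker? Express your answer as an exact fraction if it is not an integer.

-20/3

Row minima: Near → -7, Far → -8; maximin = -7.
Column maxima: L → -6, C → -5, R → -6; minimax = -6.
-7 ≠ -6, so there is no saddle point; optimal play is mixed.
C is strictly dominated by L (it gives the kicker strictly more in every row), so the keeper never plays it.
On the remaining 2×2 (Near, Far vs L, R):
Let the kicker play Near with probability p. Expected payoff against L: (-7)p + (-6)(1−p) = −p − 6; against R: (-6)p + (-8)(1−p) = 2p − 8.
Setting these equal: −p − 6 = 2p − 8 ⇒ −3p = -2 ⇒ p = 2/3, and the value is (-1)·(2/3) − 6 = -20/3.
For the keeper: with q = P(L), equating Near's and Far's payoffs gives −q − 6 = 2q − 8 ⇒ q = 2/3.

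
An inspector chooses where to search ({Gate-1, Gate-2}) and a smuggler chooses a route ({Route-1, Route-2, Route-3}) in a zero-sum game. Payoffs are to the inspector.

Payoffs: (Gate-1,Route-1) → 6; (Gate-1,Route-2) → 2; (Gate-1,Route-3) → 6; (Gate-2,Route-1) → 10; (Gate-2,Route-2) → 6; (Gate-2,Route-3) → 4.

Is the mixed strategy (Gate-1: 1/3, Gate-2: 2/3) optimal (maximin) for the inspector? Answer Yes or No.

Against Route-1 this mix gives (1/3)·6 + (2/3)·10 = 26/3.
Against Route-2 this mix gives (1/3)·2 + (2/3)·6 = 14/3.
Against Route-3 this mix gives (1/3)·6 + (2/3)·4 = 14/3.
All of the smuggler's active replies (Route-2, Route-3) yield 14/3, and no column does worse for the inspector. The mix makes the smuggler indifferent and guarantees 14/3, so it is optimal.

Yes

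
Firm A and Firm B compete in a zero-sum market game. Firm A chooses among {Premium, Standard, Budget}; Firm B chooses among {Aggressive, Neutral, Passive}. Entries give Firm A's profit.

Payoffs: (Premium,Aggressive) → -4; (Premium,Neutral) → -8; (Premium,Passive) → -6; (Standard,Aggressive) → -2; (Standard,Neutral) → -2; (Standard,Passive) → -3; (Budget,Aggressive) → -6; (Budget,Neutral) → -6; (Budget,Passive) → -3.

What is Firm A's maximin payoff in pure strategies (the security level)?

-3

Row minima: Premium → -8, Standard → -3, Budget → -6.
The best of these is -3.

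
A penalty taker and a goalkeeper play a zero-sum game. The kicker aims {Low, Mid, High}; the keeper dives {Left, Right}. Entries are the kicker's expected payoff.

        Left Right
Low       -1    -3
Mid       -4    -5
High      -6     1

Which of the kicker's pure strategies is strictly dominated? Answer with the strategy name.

Low gives a strictly higher payoff than Mid against every column: -1 > -4, -3 > -5.
So Mid is strictly dominated and the kicker never plays it.

Mid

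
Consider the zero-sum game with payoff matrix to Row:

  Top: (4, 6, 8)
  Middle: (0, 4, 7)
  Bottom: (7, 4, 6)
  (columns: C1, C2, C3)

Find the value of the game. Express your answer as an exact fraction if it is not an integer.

26/5

Row minima: Top → 4, Middle → 0, Bottom → 4; maximin = 4.
Column maxima: C1 → 7, C2 → 6, C3 → 8; minimax = 6.
4 ≠ 6, so there is no saddle point; optimal play is mixed.
Middle is strictly dominated by Top, so Row never plays it.
C3 is strictly dominated by C2 (it gives Row strictly more in every row), so Column never plays it.
On the remaining 2×2 (Top, Bottom vs C1, C2):
Let Row play Top with probability p. Expected payoff against C1: 4p + 7(1−p) = −3p + 7; against C2: 6p + 4(1−p) = 2p + 4.
Setting these equal: −3p + 7 = 2p + 4 ⇒ −5p = -3 ⇒ p = 3/5, and the value is (-3)·(3/5) + 7 = 26/5.
For Column: with q = P(C1), equating Top's and Bottom's payoffs gives −2q + 6 = 3q + 4 ⇒ q = 2/5.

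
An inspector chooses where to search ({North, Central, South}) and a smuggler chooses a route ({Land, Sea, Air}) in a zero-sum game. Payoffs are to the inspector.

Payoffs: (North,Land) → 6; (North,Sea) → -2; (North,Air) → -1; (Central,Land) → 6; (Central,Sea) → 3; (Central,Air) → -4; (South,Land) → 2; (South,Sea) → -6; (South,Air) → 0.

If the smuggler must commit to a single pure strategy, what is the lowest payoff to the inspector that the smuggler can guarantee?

0

Column maxima: Land → 6, Sea → 3, Air → 0.
The smallest of these is 0.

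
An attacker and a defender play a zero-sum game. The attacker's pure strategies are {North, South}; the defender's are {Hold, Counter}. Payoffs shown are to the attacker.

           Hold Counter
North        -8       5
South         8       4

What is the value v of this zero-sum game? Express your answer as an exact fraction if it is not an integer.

72/17

Row minima: North → -8, South → 4; maximin = 4.
Column maxima: Hold → 8, Counter → 5; minimax = 5.
4 ≠ 5, so there is no saddle point; optimal play is mixed.
Let the attacker play North with probability p. Expected payoff against Hold: (-8)p + 8(1−p) = −16p + 8; against Counter: 5p + 4(1−p) = p + 4.
Setting these equal: −16p + 8 = p + 4 ⇒ −17p = -4 ⇒ p = 4/17, and the value is (-16)·(4/17) + 8 = 72/17.
For the defender: with q = P(Hold), equating North's and South's payoffs gives −13q + 5 = 4q + 4 ⇒ q = 1/17.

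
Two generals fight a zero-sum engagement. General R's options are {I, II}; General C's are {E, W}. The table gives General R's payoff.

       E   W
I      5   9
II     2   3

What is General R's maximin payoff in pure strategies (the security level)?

5

Row minima: I → 5, II → 2.
The best of these is 5.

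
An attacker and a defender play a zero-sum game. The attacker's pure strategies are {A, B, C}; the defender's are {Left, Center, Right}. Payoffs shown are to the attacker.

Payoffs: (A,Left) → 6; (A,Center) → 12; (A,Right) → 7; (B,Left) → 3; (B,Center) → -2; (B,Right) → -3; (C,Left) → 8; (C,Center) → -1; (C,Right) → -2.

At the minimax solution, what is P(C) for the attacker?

Row minima: A → 6, B → -3, C → -2; maximin = 6.
Column maxima: Left → 8, Center → 12, Right → 7; minimax = 7.
6 ≠ 7, so there is no saddle point; optimal play is mixed.
B is strictly dominated by A, so the attacker never plays it.
Center is strictly dominated by Right (it gives the attacker strictly more in every row), so the defender never plays it.
On the remaining 2×2 (A, C vs Left, Right):
Let the attacker play A with probability p. Expected payoff against Left: 6p + 8(1−p) = −2p + 8; against Right: 7p + (-2)(1−p) = 9p − 2.
Setting these equal: −2p + 8 = 9p − 2 ⇒ −11p = -10 ⇒ p = 10/11, and the value is (-2)·(10/11) + 8 = 68/11.
For the defender: with q = P(Left), equating A's and C's payoffs gives −q + 7 = 10q − 2 ⇒ q = 9/11.

1/11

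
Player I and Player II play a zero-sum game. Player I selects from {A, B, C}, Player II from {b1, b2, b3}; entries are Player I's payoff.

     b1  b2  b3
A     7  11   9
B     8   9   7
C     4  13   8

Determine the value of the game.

Row minima: A → 7, B → 7, C → 4; maximin = 7.
Column maxima: b1 → 8, b2 → 13, b3 → 9; minimax = 8.
7 ≠ 8, so there is no saddle point; optimal play is mixed.
b2 is strictly dominated by b1 (it gives Player I strictly more in every row), so Player II never plays it.
With b2 eliminated, C is strictly dominated by A (A gives Player I strictly more in every remaining column), so Player I never plays it.
On the remaining 2×2 (A, B vs b1, b3):
Let Player I play A with probability p. Expected payoff against b1: 7p + 8(1−p) = −p + 8; against b3: 9p + 7(1−p) = 2p + 7.
Setting these equal: −p + 8 = 2p + 7 ⇒ −3p = -1 ⇒ p = 1/3, and the value is (-1)·(1/3) + 8 = 23/3.
For Player II: with q = P(b1), equating A's and B's payoffs gives −2q + 9 = q + 7 ⇒ q = 2/3.

23/3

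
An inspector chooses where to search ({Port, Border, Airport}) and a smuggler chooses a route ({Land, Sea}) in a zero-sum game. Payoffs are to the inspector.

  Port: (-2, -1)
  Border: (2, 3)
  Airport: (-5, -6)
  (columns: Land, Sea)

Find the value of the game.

Row minima: Port → -2, Border → 2, Airport → -6; maximin = 2.
Column maxima: Land → 2, Sea → 3; minimax = 2.
Since maximin = minimax = 2, there is a saddle point and the value is 2.

2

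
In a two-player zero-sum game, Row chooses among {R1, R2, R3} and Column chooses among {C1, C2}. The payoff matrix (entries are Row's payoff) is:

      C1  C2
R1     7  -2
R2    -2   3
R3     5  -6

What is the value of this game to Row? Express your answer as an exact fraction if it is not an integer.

17/14

Row minima: R1 → -2, R2 → -2, R3 → -6; maximin = -2.
Column maxima: C1 → 7, C2 → 3; minimax = 3.
-2 ≠ 3, so there is no saddle point; optimal play is mixed.
R3 is strictly dominated by R1, so Row never plays it.
On the remaining 2×2 (R1, R2 vs C1, C2):
Let Row play R1 with probability p. Expected payoff against C1: 7p + (-2)(1−p) = 9p − 2; against C2: (-2)p + 3(1−p) = −5p + 3.
Setting these equal: 9p − 2 = −5p + 3 ⇒ 14p = 5 ⇒ p = 5/14, and the value is (9)·(5/14) − 2 = 17/14.
For Column: with q = P(C1), equating R1's and R2's payoffs gives 9q − 2 = −5q + 3 ⇒ q = 5/14.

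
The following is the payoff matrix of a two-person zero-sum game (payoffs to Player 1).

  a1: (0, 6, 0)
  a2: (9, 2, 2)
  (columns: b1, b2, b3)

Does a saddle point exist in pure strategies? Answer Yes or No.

Row minima: a1 → 0, a2 → 2; maximin = 2.
Column maxima: b1 → 9, b2 → 6, b3 → 2; minimax = 2.
maximin = minimax = 2, so a saddle point exists.

Yes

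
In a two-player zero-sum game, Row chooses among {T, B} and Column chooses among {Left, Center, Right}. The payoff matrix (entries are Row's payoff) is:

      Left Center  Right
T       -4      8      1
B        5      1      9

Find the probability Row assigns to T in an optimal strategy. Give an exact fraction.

1/4

Row minima: T → -4, B → 1; maximin = 1.
Column maxima: Left → 5, Center → 8, Right → 9; minimax = 5.
1 ≠ 5, so there is no saddle point; optimal play is mixed.
Right is strictly dominated by Left (it gives Row strictly more in every row), so Column never plays it.
On the remaining 2×2 (T, B vs Left, Center):
Let Row play T with probability p. Expected payoff against Left: (-4)p + 5(1−p) = −9p + 5; against Center: 8p + 1(1−p) = 7p + 1.
Setting these equal: −9p + 5 = 7p + 1 ⇒ −16p = -4 ⇒ p = 1/4, and the value is (-9)·(1/4) + 5 = 11/4.
For Column: with q = P(Left), equating T's and B's payoffs gives −12q + 8 = 4q + 1 ⇒ q = 7/16.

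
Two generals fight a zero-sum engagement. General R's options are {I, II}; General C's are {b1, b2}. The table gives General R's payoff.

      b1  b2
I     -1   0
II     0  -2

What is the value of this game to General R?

-2/3

Row minima: I → -1, II → -2; maximin = -1.
Column maxima: b1 → 0, b2 → 0; minimax = 0.
-1 ≠ 0, so there is no saddle point; optimal play is mixed.
Let General R play I with probability p. Expected payoff against b1: (-1)p + 0(1−p) = −p; against b2: 0p + (-2)(1−p) = 2p − 2.
Setting these equal: −p = 2p − 2 ⇒ −3p = -2 ⇒ p = 2/3, and the value is (-1)·(2/3) = -2/3.
For General C: with q = P(b1), equating I's and II's payoffs gives −q = 2q − 2 ⇒ q = 2/3.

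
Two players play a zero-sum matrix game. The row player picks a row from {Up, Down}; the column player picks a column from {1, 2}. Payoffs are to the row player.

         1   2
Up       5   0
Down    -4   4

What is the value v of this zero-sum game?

20/13

Row minima: Up → 0, Down → -4; maximin = 0.
Column maxima: 1 → 5, 2 → 4; minimax = 4.
0 ≠ 4, so there is no saddle point; optimal play is mixed.
Let the row player play Up with probability p. Expected payoff against 1: 5p + (-4)(1−p) = 9p − 4; against 2: 0p + 4(1−p) = −4p + 4.
Setting these equal: 9p − 4 = −4p + 4 ⇒ 13p = 8 ⇒ p = 8/13, and the value is (9)·(8/13) − 4 = 20/13.
For the column player: with q = P(1), equating Up's and Down's payoffs gives 5q = −8q + 4 ⇒ q = 4/13.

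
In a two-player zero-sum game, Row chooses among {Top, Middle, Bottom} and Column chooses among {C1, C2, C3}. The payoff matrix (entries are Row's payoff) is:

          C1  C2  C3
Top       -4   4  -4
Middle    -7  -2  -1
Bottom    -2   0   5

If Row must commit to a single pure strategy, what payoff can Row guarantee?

Row minima: Top → -4, Middle → -7, Bottom → -2.
The best of these is -2.

-2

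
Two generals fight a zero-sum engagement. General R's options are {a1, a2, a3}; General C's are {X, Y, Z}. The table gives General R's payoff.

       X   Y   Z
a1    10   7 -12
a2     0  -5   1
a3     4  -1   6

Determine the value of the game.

Row minima: a1 → -12, a2 → -5, a3 → -1; maximin = -1.
Column maxima: X → 10, Y → 7, Z → 6; minimax = 6.
-1 ≠ 6, so there is no saddle point; optimal play is mixed.
a2 is strictly dominated by a3, so General R never plays it.
X is strictly dominated by Y (it gives General R strictly more in every row), so General C never plays it.
On the remaining 2×2 (a1, a3 vs Y, Z):
Let General R play a1 with probability p. Expected payoff against Y: 7p + (-1)(1−p) = 8p − 1; against Z: (-12)p + 6(1−p) = −18p + 6.
Setting these equal: 8p − 1 = −18p + 6 ⇒ 26p = 7 ⇒ p = 7/26, and the value is (8)·(7/26) − 1 = 15/13.
For General C: with q = P(Y), equating a1's and a3's payoffs gives 19q − 12 = −7q + 6 ⇒ q = 9/13.

15/13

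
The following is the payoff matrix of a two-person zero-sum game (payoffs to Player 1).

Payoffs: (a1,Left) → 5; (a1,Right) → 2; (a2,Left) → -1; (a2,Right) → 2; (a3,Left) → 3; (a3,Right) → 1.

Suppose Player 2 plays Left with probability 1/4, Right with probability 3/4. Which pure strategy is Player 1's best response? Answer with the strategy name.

a1

Expected payoff of a1: (1/4)·5 + (3/4)·2 = 11/4.
Expected payoff of a2: (1/4)·(-1) + (3/4)·2 = 5/4.
Expected payoff of a3: (1/4)·3 + (3/4)·1 = 3/2.
The largest is 11/4, so Player 1's best response is a1.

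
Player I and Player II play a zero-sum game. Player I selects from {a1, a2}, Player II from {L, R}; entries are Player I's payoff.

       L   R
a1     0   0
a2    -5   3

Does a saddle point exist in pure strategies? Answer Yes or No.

Row minima: a1 → 0, a2 → -5; maximin = 0.
Column maxima: L → 0, R → 3; minimax = 0.
maximin = minimax = 0, so a saddle point exists.

Yes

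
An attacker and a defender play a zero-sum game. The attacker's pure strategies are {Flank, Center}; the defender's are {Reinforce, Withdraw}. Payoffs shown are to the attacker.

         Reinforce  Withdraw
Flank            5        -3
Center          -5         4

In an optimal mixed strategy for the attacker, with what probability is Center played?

Row minima: Flank → -3, Center → -5; maximin = -3.
Column maxima: Reinforce → 5, Withdraw → 4; minimax = 4.
-3 ≠ 4, so there is no saddle point; optimal play is mixed.
Let the attacker play Flank with probability p. Expected payoff against Reinforce: 5p + (-5)(1−p) = 10p − 5; against Withdraw: (-3)p + 4(1−p) = −7p + 4.
Setting these equal: 10p − 5 = −7p + 4 ⇒ 17p = 9 ⇒ p = 9/17, and the value is (10)·(9/17) − 5 = 5/17.
For the defender: with q = P(Reinforce), equating Flank's and Center's payoffs gives 8q − 3 = −9q + 4 ⇒ q = 7/17.

8/17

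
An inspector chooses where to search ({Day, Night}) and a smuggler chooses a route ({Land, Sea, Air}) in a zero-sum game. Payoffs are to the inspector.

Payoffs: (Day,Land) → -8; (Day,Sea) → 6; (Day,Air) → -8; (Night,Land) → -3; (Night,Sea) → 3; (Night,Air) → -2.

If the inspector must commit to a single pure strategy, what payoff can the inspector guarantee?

Row minima: Day → -8, Night → -3.
The best of these is -3.

-3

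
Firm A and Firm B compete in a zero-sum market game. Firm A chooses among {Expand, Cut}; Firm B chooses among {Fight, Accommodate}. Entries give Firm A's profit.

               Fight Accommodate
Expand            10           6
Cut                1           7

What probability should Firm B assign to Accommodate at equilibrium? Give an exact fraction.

9/10

Row minima: Expand → 6, Cut → 1; maximin = 6.
Column maxima: Fight → 10, Accommodate → 7; minimax = 7.
6 ≠ 7, so there is no saddle point; optimal play is mixed.
Let Firm A play Expand with probability p. Expected payoff against Fight: 10p + 1(1−p) = 9p + 1; against Accommodate: 6p + 7(1−p) = −p + 7.
Setting these equal: 9p + 1 = −p + 7 ⇒ 10p = 6 ⇒ p = 3/5, and the value is (9)·(3/5) + 1 = 32/5.
For Firm B: with q = P(Fight), equating Expand's and Cut's payoffs gives 4q + 6 = −6q + 7 ⇒ q = 1/10.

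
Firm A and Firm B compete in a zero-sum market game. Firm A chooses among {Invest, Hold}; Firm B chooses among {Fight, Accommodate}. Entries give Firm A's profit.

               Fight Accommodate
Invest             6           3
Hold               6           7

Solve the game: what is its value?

Row minima: Invest → 3, Hold → 6; maximin = 6.
Column maxima: Fight → 6, Accommodate → 7; minimax = 6.
Since maximin = minimax = 6, there is a saddle point and the value is 6.

6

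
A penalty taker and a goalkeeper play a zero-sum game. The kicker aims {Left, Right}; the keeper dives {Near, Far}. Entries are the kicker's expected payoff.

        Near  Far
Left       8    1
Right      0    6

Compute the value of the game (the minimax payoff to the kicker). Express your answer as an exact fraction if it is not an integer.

Row minima: Left → 1, Right → 0; maximin = 1.
Column maxima: Near → 8, Far → 6; minimax = 6.
1 ≠ 6, so there is no saddle point; optimal play is mixed.
Let the kicker play Left with probability p. Expected payoff against Near: 8p + 0(1−p) = 8p; against Far: 1p + 6(1−p) = −5p + 6.
Setting these equal: 8p = −5p + 6 ⇒ 13p = 6 ⇒ p = 6/13, and the value is (8)·(6/13) = 48/13.
For the keeper: with q = P(Near), equating Left's and Right's payoffs gives 7q + 1 = −6q + 6 ⇒ q = 5/13.

48/13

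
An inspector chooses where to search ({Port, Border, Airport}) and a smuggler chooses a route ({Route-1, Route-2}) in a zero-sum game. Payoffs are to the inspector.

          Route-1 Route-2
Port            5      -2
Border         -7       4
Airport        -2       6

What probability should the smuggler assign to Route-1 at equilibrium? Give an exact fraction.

Row minima: Port → -2, Border → -7, Airport → -2; maximin = -2.
Column maxima: Route-1 → 5, Route-2 → 6; minimax = 5.
-2 ≠ 5, so there is no saddle point; optimal play is mixed.
Border is strictly dominated by Airport, so the inspector never plays it.
On the remaining 2×2 (Port, Airport vs Route-1, Route-2):
Let the inspector play Port with probability p. Expected payoff against Route-1: 5p + (-2)(1−p) = 7p − 2; against Route-2: (-2)p + 6(1−p) = −8p + 6.
Setting these equal: 7p − 2 = −8p + 6 ⇒ 15p = 8 ⇒ p = 8/15, and the value is (7)·(8/15) − 2 = 26/15.
For the smuggler: with q = P(Route-1), equating Port's and Airport's payoffs gives 7q − 2 = −8q + 6 ⇒ q = 8/15.

8/15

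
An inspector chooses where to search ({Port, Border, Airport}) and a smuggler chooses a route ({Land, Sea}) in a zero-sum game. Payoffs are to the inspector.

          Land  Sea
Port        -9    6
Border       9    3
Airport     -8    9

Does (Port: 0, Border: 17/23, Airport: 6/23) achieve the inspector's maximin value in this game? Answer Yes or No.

Yes

Against Land this mix gives (17/23)·9 + (6/23)·(-8) = 105/23.
Against Sea this mix gives (17/23)·3 + (6/23)·9 = 105/23.
All of the smuggler's active replies (Land, Sea) yield 105/23, and no column does worse for the inspector. The mix makes the smuggler indifferent and guarantees 105/23, so it is optimal.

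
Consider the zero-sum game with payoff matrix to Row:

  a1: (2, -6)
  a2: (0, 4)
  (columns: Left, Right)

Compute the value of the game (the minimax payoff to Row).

Row minima: a1 → -6, a2 → 0; maximin = 0.
Column maxima: Left → 2, Right → 4; minimax = 2.
0 ≠ 2, so there is no saddle point; optimal play is mixed.
Let Row play a1 with probability p. Expected payoff against Left: 2p + 0(1−p) = 2p; against Right: (-6)p + 4(1−p) = −10p + 4.
Setting these equal: 2p = −10p + 4 ⇒ 12p = 4 ⇒ p = 1/3, and the value is (2)·(1/3) = 2/3.
For Column: with q = P(Left), equating a1's and a2's payoffs gives 8q − 6 = −4q + 4 ⇒ q = 5/6.

2/3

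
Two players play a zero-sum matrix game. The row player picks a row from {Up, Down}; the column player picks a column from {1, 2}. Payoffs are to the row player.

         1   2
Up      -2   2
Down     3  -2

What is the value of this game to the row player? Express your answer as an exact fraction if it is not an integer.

2/9

Row minima: Up → -2, Down → -2; maximin = -2.
Column maxima: 1 → 3, 2 → 2; minimax = 2.
-2 ≠ 2, so there is no saddle point; optimal play is mixed.
Let the row player play Up with probability p. Expected payoff against 1: (-2)p + 3(1−p) = −5p + 3; against 2: 2p + (-2)(1−p) = 4p − 2.
Setting these equal: −5p + 3 = 4p − 2 ⇒ −9p = -5 ⇒ p = 5/9, and the value is (-5)·(5/9) + 3 = 2/9.
For the column player: with q = P(1), equating Up's and Down's payoffs gives −4q + 2 = 5q − 2 ⇒ q = 4/9.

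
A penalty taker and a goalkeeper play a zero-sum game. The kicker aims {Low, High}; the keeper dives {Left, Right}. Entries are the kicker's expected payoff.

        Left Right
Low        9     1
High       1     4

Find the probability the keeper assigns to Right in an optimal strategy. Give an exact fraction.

Row minima: Low → 1, High → 1; maximin = 1.
Column maxima: Left → 9, Right → 4; minimax = 4.
1 ≠ 4, so there is no saddle point; optimal play is mixed.
Let the kicker play Low with probability p. Expected payoff against Left: 9p + 1(1−p) = 8p + 1; against Right: 1p + 4(1−p) = −3p + 4.
Setting these equal: 8p + 1 = −3p + 4 ⇒ 11p = 3 ⇒ p = 3/11, and the value is (8)·(3/11) + 1 = 35/11.
For the keeper: with q = P(Left), equating Low's and High's payoffs gives 8q + 1 = −3q + 4 ⇒ q = 3/11.

8/11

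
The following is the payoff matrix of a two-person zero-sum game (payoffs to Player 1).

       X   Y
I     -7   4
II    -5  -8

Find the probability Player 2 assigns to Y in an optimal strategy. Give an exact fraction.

1/7

Row minima: I → -7, II → -8; maximin = -7.
Column maxima: X → -5, Y → 4; minimax = -5.
-7 ≠ -5, so there is no saddle point; optimal play is mixed.
Let Player 1 play I with probability p. Expected payoff against X: (-7)p + (-5)(1−p) = −2p − 5; against Y: 4p + (-8)(1−p) = 12p − 8.
Setting these equal: −2p − 5 = 12p − 8 ⇒ −14p = -3 ⇒ p = 3/14, and the value is (-2)·(3/14) − 5 = -38/7.
For Player 2: with q = P(X), equating I's and II's payoffs gives −11q + 4 = 3q − 8 ⇒ q = 6/7.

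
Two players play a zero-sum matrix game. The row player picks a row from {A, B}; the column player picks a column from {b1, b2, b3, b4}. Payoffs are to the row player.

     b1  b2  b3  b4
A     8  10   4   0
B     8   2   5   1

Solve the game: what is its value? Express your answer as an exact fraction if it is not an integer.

1

Row minima: A → 0, B → 1; maximin = 1.
Column maxima: b1 → 8, b2 → 10, b3 → 5, b4 → 1; minimax = 1.
Since maximin = minimax = 1, there is a saddle point and the value is 1.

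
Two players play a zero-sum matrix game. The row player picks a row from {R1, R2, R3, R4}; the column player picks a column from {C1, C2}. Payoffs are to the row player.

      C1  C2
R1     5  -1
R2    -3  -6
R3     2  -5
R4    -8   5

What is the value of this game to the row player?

17/19

Row minima: R1 → -1, R2 → -6, R3 → -5, R4 → -8; maximin = -1.
Column maxima: C1 → 5, C2 → 5; minimax = 5.
-1 ≠ 5, so there is no saddle point; optimal play is mixed.
R2 is strictly dominated by R1, so the row player never plays it.
R3 is strictly dominated by R1, so the row player never plays it.
On the remaining 2×2 (R1, R4 vs C1, C2):
Let the row player play R1 with probability p. Expected payoff against C1: 5p + (-8)(1−p) = 13p − 8; against C2: (-1)p + 5(1−p) = −6p + 5.
Setting these equal: 13p − 8 = −6p + 5 ⇒ 19p = 13 ⇒ p = 13/19, and the value is (13)·(13/19) − 8 = 17/19.
For the column player: with q = P(C1), equating R1's and R4's payoffs gives 6q − 1 = −13q + 5 ⇒ q = 6/19.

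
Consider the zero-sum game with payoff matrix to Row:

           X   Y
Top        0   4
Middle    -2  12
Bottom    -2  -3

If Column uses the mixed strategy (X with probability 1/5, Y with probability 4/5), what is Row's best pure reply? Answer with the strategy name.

Middle

Expected payoff of Top: (1/5)·0 + (4/5)·4 = 16/5.
Expected payoff of Middle: (1/5)·(-2) + (4/5)·12 = 46/5.
Expected payoff of Bottom: (1/5)·(-2) + (4/5)·(-3) = -14/5.
The largest is 46/5, so Row's best response is Middle.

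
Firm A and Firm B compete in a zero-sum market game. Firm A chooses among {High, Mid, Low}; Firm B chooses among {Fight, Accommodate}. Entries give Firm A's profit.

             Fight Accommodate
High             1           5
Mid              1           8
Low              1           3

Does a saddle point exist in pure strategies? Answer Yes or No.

Yes

Row minima: High → 1, Mid → 1, Low → 1; maximin = 1.
Column maxima: Fight → 1, Accommodate → 8; minimax = 1.
maximin = minimax = 1, so a saddle point exists.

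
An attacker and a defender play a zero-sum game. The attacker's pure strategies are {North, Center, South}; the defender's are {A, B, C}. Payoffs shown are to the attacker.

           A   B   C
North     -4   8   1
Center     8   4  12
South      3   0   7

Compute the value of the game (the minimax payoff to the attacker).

Row minima: North → -4, Center → 4, South → 0; maximin = 4.
Column maxima: A → 8, B → 8, C → 12; minimax = 8.
4 ≠ 8, so there is no saddle point; optimal play is mixed.
South is strictly dominated by Center, so the attacker never plays it.
C is strictly dominated by A (it gives the attacker strictly more in every row), so the defender never plays it.
On the remaining 2×2 (North, Center vs A, B):
Let the attacker play North with probability p. Expected payoff against A: (-4)p + 8(1−p) = −12p + 8; against B: 8p + 4(1−p) = 4p + 4.
Setting these equal: −12p + 8 = 4p + 4 ⇒ −16p = -4 ⇒ p = 1/4, and the value is (-12)·(1/4) + 8 = 5.
For the defender: with q = P(A), equating North's and Center's payoffs gives −12q + 8 = 4q + 4 ⇒ q = 1/4.

5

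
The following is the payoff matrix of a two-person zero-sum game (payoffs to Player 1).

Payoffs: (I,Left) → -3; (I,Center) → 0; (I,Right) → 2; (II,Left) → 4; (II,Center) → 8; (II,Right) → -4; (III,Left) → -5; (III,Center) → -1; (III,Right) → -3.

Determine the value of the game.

-4/13

Row minima: I → -3, II → -4, III → -5; maximin = -3.
Column maxima: Left → 4, Center → 8, Right → 2; minimax = 2.
-3 ≠ 2, so there is no saddle point; optimal play is mixed.
III is strictly dominated by I, so Player 1 never plays it.
Center is strictly dominated by Left (it gives Player 1 strictly more in every row), so Player 2 never plays it.
On the remaining 2×2 (I, II vs Left, Right):
Let Player 1 play I with probability p. Expected payoff against Left: (-3)p + 4(1−p) = −7p + 4; against Right: 2p + (-4)(1−p) = 6p − 4.
Setting these equal: −7p + 4 = 6p − 4 ⇒ −13p = -8 ⇒ p = 8/13, and the value is (-7)·(8/13) + 4 = -4/13.
For Player 2: with q = P(Left), equating I's and II's payoffs gives −5q + 2 = 8q − 4 ⇒ q = 6/13.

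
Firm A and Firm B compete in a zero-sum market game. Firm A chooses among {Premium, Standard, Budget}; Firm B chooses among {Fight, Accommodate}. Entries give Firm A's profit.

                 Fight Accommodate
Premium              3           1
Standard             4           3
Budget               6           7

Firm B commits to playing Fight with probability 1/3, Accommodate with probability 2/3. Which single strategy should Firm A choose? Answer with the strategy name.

Budget

Expected payoff of Premium: (1/3)·3 + (2/3)·1 = 5/3.
Expected payoff of Standard: (1/3)·4 + (2/3)·3 = 10/3.
Expected payoff of Budget: (1/3)·6 + (2/3)·7 = 20/3.
The largest is 20/3, so Firm A's best response is Budget.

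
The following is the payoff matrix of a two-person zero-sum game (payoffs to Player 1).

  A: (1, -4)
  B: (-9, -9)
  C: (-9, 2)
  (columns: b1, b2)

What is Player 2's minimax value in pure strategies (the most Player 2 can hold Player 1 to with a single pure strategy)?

Column maxima: b1 → 1, b2 → 2.
The smallest of these is 1.

1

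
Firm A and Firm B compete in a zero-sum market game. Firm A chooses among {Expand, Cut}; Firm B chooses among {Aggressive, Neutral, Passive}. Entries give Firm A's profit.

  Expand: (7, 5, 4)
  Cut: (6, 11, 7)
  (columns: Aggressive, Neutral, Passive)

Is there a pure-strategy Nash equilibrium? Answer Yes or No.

No

Row minima: Expand → 4, Cut → 6; maximin = 6.
Column maxima: Aggressive → 7, Neutral → 11, Passive → 7; minimax = 7.
6 ≠ 7, so no pure-strategy equilibrium exists.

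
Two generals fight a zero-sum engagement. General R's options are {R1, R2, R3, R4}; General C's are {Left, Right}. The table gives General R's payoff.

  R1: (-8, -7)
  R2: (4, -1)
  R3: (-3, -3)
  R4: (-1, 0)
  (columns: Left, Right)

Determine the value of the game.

Row minima: R1 → -8, R2 → -1, R3 → -3, R4 → -1; maximin = -1.
Column maxima: Left → 4, Right → 0; minimax = 0.
-1 ≠ 0, so there is no saddle point; optimal play is mixed.
R1 is strictly dominated by R2, so General R never plays it.
R3 is strictly dominated by R2, so General R never plays it.
On the remaining 2×2 (R2, R4 vs Left, Right):
Let General R play R2 with probability p. Expected payoff against Left: 4p + (-1)(1−p) = 5p − 1; against Right: (-1)p + 0(1−p) = −p.
Setting these equal: 5p − 1 = −p ⇒ 6p = 1 ⇒ p = 1/6, and the value is (5)·(1/6) − 1 = -1/6.
For General C: with q = P(Left), equating R2's and R4's payoffs gives 5q − 1 = −q ⇒ q = 1/6.

-1/6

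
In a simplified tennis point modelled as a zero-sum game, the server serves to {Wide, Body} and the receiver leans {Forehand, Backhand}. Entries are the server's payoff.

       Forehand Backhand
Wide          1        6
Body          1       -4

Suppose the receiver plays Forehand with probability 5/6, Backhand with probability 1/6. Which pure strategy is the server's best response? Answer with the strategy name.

Wide

Expected payoff of Wide: (5/6)·1 + (1/6)·6 = 11/6.
Expected payoff of Body: (5/6)·1 + (1/6)·(-4) = 1/6.
The largest is 11/6, so the server's best response is Wide.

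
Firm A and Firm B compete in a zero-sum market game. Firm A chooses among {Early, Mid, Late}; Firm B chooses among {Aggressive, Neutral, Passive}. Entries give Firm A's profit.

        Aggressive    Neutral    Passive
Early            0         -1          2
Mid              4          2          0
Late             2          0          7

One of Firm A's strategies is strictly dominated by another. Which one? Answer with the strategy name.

Early

Late gives a strictly higher payoff than Early against every column: 2 > 0, 0 > -1, 7 > 2.
So Early is strictly dominated and Firm A never plays it.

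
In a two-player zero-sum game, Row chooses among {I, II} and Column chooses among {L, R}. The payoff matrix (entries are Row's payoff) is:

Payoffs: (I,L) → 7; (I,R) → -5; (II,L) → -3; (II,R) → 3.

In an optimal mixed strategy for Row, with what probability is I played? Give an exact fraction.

Row minima: I → -5, II → -3; maximin = -3.
Column maxima: L → 7, R → 3; minimax = 3.
-3 ≠ 3, so there is no saddle point; optimal play is mixed.
Let Row play I with probability p. Expected payoff against L: 7p + (-3)(1−p) = 10p − 3; against R: (-5)p + 3(1−p) = −8p + 3.
Setting these equal: 10p − 3 = −8p + 3 ⇒ 18p = 6 ⇒ p = 1/3, and the value is (10)·(1/3) − 3 = 1/3.
For Column: with q = P(L), equating I's and II's payoffs gives 12q − 5 = −6q + 3 ⇒ q = 4/9.

1/3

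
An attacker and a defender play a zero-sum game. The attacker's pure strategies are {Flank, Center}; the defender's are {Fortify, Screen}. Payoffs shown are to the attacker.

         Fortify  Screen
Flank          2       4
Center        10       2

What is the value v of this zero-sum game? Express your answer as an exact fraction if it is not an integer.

Row minima: Flank → 2, Center → 2; maximin = 2.
Column maxima: Fortify → 10, Screen → 4; minimax = 4.
2 ≠ 4, so there is no saddle point; optimal play is mixed.
Let the attacker play Flank with probability p. Expected payoff against Fortify: 2p + 10(1−p) = −8p + 10; against Screen: 4p + 2(1−p) = 2p + 2.
Setting these equal: −8p + 10 = 2p + 2 ⇒ −10p = -8 ⇒ p = 4/5, and the value is (-8)·(4/5) + 10 = 18/5.
For the defender: with q = P(Fortify), equating Flank's and Center's payoffs gives −2q + 4 = 8q + 2 ⇒ q = 1/5.

18/5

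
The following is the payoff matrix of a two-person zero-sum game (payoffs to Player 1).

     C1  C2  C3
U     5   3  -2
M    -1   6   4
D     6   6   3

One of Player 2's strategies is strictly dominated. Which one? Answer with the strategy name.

C3 holds Player 1's payoff strictly below C2 in every row: -2 < 3, 4 < 6, 3 < 6.
So C2 is strictly dominated for Player 2.

C2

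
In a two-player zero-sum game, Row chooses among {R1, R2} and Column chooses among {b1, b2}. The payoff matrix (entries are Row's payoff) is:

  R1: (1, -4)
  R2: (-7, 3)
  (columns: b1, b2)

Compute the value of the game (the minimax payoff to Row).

-5/3

Row minima: R1 → -4, R2 → -7; maximin = -4.
Column maxima: b1 → 1, b2 → 3; minimax = 1.
-4 ≠ 1, so there is no saddle point; optimal play is mixed.
Let Row play R1 with probability p. Expected payoff against b1: 1p + (-7)(1−p) = 8p − 7; against b2: (-4)p + 3(1−p) = −7p + 3.
Setting these equal: 8p − 7 = −7p + 3 ⇒ 15p = 10 ⇒ p = 2/3, and the value is (8)·(2/3) − 7 = -5/3.
For Column: with q = P(b1), equating R1's and R2's payoffs gives 5q − 4 = −10q + 3 ⇒ q = 7/15.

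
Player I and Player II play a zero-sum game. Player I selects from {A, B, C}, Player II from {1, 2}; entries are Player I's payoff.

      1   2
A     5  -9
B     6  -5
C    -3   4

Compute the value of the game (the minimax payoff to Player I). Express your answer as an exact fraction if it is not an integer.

1/2

Row minima: A → -9, B → -5, C → -3; maximin = -3.
Column maxima: 1 → 6, 2 → 4; minimax = 4.
-3 ≠ 4, so there is no saddle point; optimal play is mixed.
A is strictly dominated by B, so Player I never plays it.
On the remaining 2×2 (B, C vs 1, 2):
Let Player I play B with probability p. Expected payoff against 1: 6p + (-3)(1−p) = 9p − 3; against 2: (-5)p + 4(1−p) = −9p + 4.
Setting these equal: 9p − 3 = −9p + 4 ⇒ 18p = 7 ⇒ p = 7/18, and the value is (9)·(7/18) − 3 = 1/2.
For Player II: with q = P(1), equating B's and C's payoffs gives 11q − 5 = −7q + 4 ⇒ q = 1/2.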